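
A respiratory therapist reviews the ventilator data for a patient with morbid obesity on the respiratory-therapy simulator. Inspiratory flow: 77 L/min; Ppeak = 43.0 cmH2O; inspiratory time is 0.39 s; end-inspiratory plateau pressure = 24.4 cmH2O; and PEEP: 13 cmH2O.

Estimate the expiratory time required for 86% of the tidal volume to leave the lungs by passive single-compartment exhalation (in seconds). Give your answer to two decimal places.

Flow: 77 L/min ÷ 60 = 1.2833 L/s.
Vt = flow × Ti = 1.2833 L/s × 0.39 s × 1000 mL/L = 500.49 mL.
R = (PIP − Pplat)/V̇ = (43.0 − 24.4) / 1.2833 = 18.6/1.2833 = 14.494 cmH2O·s/L.
C = Vt/(Pplat − PEEP) = 500.49 / (24.4 − 13) = 500.49/11.4 = 43.903 mL/cmH2O.
τ = R × C = 14.494 × 0.0439 L/cmH2O = 0.6363 s.
t = −τ·ln(1 − 0.86) = −0.6363·ln(0.14) = 1.251 s.

1.25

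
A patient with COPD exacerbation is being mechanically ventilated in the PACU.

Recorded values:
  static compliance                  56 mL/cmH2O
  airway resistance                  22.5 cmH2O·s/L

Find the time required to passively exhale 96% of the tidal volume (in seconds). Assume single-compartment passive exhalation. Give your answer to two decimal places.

4.06

τ = R × C = 22.5 × 56 mL/cmH2O = 22.5 × 0.056 L/cmH2O = 1.26 s.
Exhaled fraction f = 1 − e^(−t/τ) → t = −τ·ln(1 − f) = −1.26·ln(0.04) = 4.056 s.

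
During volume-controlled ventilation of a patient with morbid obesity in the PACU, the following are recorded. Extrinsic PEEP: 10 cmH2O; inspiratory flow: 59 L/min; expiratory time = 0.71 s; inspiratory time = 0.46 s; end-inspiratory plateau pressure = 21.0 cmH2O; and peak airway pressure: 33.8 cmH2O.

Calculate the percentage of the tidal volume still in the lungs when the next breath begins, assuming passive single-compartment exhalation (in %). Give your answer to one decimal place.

Flow: 59 L/min ÷ 60 = 0.9833 L/s.
Vt = flow × Ti = 0.9833 L/s × 0.46 s × 1000 mL/L = 452.32 mL.
R = (PIP − Pplat)/V̇ = (33.8 − 21.0) / 0.9833 = 12.8/0.9833 = 13.017 cmH2O·s/L.
C = Vt/(Pplat − PEEP) = 452.32 / (21.0 − 10) = 452.32/11.0 = 41.12 mL/cmH2O.
τ = R × C = 13.017 × 0.04112 L/cmH2O = 0.5353 s.
Fraction remaining at end-expiration = e^(−Te/τ) = e^(−0.71/0.5353) = 0.2654 → 26.54%.

26.5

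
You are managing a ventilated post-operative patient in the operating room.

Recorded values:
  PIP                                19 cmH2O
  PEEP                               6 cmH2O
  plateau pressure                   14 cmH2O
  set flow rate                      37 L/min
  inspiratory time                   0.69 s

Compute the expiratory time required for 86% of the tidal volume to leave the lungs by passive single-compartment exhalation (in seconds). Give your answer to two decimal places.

0.85

Flow: 37 L/min ÷ 60 = 0.6167 L/s.
Vt = flow × Ti = 0.6167 L/s × 0.69 s × 1000 mL/L = 425.52 mL.
R = (PIP − Pplat)/V̇ = (19 − 14) / 0.6167 = 5.0/0.6167 = 8.108 cmH2O·s/L.
C = Vt/(Pplat − PEEP) = 425.52 / (14 − 6) = 425.52/8.0 = 53.19 mL/cmH2O.
τ = R × C = 8.108 × 0.05319 L/cmH2O = 0.4313 s.
t = −τ·ln(1 − 0.86) = −0.4313·ln(0.14) = 0.848 s.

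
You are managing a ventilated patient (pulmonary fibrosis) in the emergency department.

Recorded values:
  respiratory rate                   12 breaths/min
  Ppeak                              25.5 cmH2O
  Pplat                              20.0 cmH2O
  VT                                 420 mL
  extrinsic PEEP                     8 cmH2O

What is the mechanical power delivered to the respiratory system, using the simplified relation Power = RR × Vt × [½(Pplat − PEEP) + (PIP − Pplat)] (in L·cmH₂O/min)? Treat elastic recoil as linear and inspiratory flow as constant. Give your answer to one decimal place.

Per-breath work = Vt × [½(Pplat−PEEP) + (PIP−Pplat)] = 0.420 × [0.5×12.0 + 5.5] = 0.420 × 11.5 = 4.83 L·cmH2O.
Power = 12 × 4.83 = 57.96 L·cmH2O/min.

58.0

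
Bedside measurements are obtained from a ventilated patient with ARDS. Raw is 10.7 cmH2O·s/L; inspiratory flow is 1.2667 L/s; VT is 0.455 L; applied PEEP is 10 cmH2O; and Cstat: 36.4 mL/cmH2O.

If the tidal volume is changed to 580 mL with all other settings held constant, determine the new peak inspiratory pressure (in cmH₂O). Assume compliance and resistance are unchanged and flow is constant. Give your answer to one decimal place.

PIP = Vt/C + R·V̇ + PEEP (constant-flow equation of motion).
Only the elastic term changes: ΔPIP = ΔVt / C = (580 − 455) / 36.4 = 3.434 cmH2O.
Original PIP = 455/36.4 + 10.7×1.2667 + 10 = 36.054 cmH2O; new PIP = 36.054 + (3.434) = 39.488 cmH2O.

39.5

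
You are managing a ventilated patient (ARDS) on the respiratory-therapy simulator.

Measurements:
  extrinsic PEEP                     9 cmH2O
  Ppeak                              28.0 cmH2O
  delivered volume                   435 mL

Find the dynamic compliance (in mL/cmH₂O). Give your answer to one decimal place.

22.9

Dynamic compliance = Vt / (PIP − PEEP) = 435 / (28.0 − 9) = 435 / 19.0 = 22.895 mL/cmH2O.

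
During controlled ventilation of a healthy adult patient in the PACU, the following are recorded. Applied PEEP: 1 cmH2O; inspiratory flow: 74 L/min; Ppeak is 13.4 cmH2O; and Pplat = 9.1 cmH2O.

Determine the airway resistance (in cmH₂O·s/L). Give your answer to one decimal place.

3.5

Flow: 74 L/min ÷ 60 = 1.2333 L/s.
Raw = (PIP − Pplat) / flow = (13.4 − 9.1) / 1.2333 = 4.3 / 1.2333 = 3.487 cmH2O·s/L.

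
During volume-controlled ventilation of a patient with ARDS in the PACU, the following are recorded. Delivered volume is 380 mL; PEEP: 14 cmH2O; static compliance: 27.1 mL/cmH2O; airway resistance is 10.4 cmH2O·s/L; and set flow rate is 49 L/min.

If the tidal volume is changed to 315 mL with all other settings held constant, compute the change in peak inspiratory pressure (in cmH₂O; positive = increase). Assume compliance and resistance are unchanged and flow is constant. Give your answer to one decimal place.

PIP = Vt/C + R·V̇ + PEEP (constant-flow equation of motion).
Only the elastic term changes: ΔPIP = ΔVt / C = (315 − 380) / 27.1 = -2.399 cmH2O.

-2.4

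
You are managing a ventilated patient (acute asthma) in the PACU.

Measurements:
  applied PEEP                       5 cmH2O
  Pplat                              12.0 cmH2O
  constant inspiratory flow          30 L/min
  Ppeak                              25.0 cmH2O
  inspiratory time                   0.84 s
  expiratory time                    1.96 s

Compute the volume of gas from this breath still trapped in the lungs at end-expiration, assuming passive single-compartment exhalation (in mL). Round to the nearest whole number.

Flow: 30 L/min ÷ 60 = 0.5 L/s.
Vt = flow × Ti = 0.5 L/s × 0.84 s × 1000 mL/L = 420.0 mL.
R = (PIP − Pplat)/V̇ = (25.0 − 12.0) / 0.5 = 13.0/0.5 = 26.0 cmH2O·s/L.
C = Vt/(Pplat − PEEP) = 420.0 / (12.0 − 5) = 420.0/7.0 = 60.0 mL/cmH2O.
τ = R × C = 26.0 × 0.06 L/cmH2O = 1.56 s.
Fraction remaining = e^(−Te/τ) = e^(−1.96/1.56) = 0.2847.
Trapped volume = 420.0 × 0.2847 = 119.57 mL.

120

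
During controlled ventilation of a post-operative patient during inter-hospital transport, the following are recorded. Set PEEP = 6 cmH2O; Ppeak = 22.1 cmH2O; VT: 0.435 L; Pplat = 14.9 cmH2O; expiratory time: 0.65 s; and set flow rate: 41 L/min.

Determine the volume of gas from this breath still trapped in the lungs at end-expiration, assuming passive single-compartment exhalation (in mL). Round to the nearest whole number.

123

Flow: 41 L/min ÷ 60 = 0.6833 L/s.
R = (PIP − Pplat)/V̇ = (22.1 − 14.9) / 0.6833 = 7.2/0.6833 = 10.537 cmH2O·s/L.
C = Vt/(Pplat − PEEP) = 435.0 / (14.9 − 6) = 435.0/8.9 = 48.876 mL/cmH2O.
τ = R × C = 10.537 × 0.04888 L/cmH2O = 0.515 s.
Fraction remaining = e^(−Te/τ) = e^(−0.65/0.515) = 0.283.
Trapped volume = 435.0 × 0.283 = 123.11 mL.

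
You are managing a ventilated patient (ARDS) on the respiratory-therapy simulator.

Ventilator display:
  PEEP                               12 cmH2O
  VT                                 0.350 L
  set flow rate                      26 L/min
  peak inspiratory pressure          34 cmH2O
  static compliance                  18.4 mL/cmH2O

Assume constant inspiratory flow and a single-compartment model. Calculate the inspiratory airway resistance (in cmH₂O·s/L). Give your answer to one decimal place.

6.9

Flow: 26 L/min ÷ 60 = 0.4333 L/s.
Equation of motion (constant flow): PIP = Vt/C + R·V̇ + PEEP.
R·V̇ = PIP − Vt/C − PEEP = 34 − 350/18.4 − 12 = 34 − 19.022 − 12 = 2.978 cmH2O.
R = 2.978 / 0.4333 = 6.873 cmH2O·s/L.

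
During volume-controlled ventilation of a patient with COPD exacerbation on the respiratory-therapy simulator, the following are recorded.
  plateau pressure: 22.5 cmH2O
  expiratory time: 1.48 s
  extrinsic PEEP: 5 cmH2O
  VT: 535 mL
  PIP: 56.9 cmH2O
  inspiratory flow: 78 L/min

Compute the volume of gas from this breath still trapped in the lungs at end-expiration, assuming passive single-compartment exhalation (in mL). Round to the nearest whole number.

Flow: 78 L/min ÷ 60 = 1.3 L/s.
R = (PIP − Pplat)/V̇ = (56.9 − 22.5) / 1.3 = 34.4/1.3 = 26.462 cmH2O·s/L.
C = Vt/(Pplat − PEEP) = 535.0 / (22.5 − 5) = 535.0/17.5 = 30.571 mL/cmH2O.
τ = R × C = 26.462 × 0.03057 L/cmH2O = 0.8089 s.
Fraction remaining = e^(−Te/τ) = e^(−1.48/0.8089) = 0.1605.
Trapped volume = 535.0 × 0.1605 = 85.868 mL.

86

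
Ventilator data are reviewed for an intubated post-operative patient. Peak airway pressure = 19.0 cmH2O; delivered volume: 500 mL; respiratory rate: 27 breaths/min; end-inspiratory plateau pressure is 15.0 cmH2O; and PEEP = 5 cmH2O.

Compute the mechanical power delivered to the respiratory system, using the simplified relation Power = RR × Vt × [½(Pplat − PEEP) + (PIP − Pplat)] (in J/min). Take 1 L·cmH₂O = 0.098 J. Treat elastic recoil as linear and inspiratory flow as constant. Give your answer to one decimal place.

11.9

Per-breath work = Vt × [½(Pplat−PEEP) + (PIP−Pplat)] = 0.500 × [0.5×10.0 + 4.0] = 0.500 × 9.0 = 4.5 L·cmH2O.
Power = 27 × 4.5 = 121.5 L·cmH2O/min.
× 0.098 J/(L·cmH2O) → 11.907 J/min.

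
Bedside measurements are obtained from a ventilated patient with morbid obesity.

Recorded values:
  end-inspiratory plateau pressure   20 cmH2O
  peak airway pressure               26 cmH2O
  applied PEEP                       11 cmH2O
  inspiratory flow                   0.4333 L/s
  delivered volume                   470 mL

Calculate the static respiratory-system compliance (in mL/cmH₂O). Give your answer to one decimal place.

Cstat = Vt / (Pplat − PEEP) = 470 / (20 − 11) = 470 / 9.0 = 52.222 mL/cmH2O.

52.2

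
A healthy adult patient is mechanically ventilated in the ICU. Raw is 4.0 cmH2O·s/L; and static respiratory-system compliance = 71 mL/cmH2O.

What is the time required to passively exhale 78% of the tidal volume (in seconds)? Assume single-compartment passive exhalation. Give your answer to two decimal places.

0.43

τ = R × C = 4.0 × 71 mL/cmH2O = 4.0 × 0.071 L/cmH2O = 0.284 s.
Exhaled fraction f = 1 − e^(−t/τ) → t = −τ·ln(1 − f) = −0.284·ln(0.22) = 0.43 s.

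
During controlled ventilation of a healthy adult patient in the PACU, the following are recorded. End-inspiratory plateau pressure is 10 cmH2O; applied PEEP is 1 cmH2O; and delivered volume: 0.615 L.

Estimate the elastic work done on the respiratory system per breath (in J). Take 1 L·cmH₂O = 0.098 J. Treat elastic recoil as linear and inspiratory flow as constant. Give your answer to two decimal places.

Elastic work ≈ ½ × (Pplat − PEEP) × Vt = 0.5 × (10 − 1) × 0.615 L = 0.5 × 9.0 × 0.615 = 2.768 L·cmH2O.
× 0.098 J/(L·cmH2O) → 0.2713 J.

0.27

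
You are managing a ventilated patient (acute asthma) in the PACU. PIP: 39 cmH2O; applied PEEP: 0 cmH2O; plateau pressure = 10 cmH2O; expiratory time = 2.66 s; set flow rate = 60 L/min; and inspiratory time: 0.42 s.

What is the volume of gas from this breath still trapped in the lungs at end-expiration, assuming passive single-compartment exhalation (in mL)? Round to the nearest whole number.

47

Flow: 60 L/min ÷ 60 = 1 L/s.
Vt = flow × Ti = 1 L/s × 0.42 s × 1000 mL/L = 420.0 mL.
R = (PIP − Pplat)/V̇ = (39 − 10) / 1 = 29.0/1 = 29.0 cmH2O·s/L.
C = Vt/(Pplat − PEEP) = 420.0 / (10 − 0) = 420.0/10.0 = 42.0 mL/cmH2O.
τ = R × C = 29.0 × 0.042 L/cmH2O = 1.218 s.
Fraction remaining = e^(−Te/τ) = e^(−2.66/1.218) = 0.1126.
Trapped volume = 420.0 × 0.1126 = 47.292 mL.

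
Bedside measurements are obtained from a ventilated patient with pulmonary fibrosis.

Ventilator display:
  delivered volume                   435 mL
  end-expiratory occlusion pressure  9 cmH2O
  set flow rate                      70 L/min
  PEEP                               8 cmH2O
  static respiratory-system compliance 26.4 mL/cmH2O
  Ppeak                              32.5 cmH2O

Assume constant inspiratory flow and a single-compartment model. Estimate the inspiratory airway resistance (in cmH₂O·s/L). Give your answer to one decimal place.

Flow: 70 L/min ÷ 60 = 1.1667 L/s.
Total PEEP = 9 cmH2O (set 8 + intrinsic 1); this is the baseline alveolar pressure.
Equation of motion (constant flow): PIP = Vt/C + R·V̇ + PEEP.
R·V̇ = PIP − Vt/C − PEEP = 32.5 − 435/26.4 − 9 = 32.5 − 16.477 − 9 = 7.023 cmH2O.
R = 7.023 / 1.1667 = 6.02 cmH2O·s/L.

6.0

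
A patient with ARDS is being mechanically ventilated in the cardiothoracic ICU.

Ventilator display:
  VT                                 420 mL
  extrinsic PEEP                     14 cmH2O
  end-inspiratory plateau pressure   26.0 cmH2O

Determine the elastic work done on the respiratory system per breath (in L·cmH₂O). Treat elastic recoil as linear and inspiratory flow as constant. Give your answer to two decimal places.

Elastic work ≈ ½ × (Pplat − PEEP) × Vt = 0.5 × (26.0 − 14) × 0.420 L = 0.5 × 12.0 × 0.420 = 2.52 L·cmH2O.

2.52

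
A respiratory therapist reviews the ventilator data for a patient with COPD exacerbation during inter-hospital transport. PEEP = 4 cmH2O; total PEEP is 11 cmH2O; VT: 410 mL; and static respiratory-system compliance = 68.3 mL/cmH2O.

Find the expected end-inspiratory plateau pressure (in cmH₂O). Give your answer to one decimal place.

17.0

End-expiratory occlusion gives total PEEP = 11 cmH2O (intrinsic PEEP = 11 − 4 = 7). Use total PEEP for the elastic gradient.
Pplat = PEEPtotal + Vt / Cstat = 11 + 410 / 68.3 = 11 + 6.003 = 17.003 cmH2O.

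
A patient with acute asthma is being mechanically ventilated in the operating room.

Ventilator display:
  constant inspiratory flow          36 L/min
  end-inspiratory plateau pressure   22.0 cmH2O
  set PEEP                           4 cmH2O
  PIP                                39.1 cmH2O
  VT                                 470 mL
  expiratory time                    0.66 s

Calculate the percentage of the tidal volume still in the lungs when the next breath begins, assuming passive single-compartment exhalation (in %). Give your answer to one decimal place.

41.2

Flow: 36 L/min ÷ 60 = 0.6 L/s.
R = (PIP − Pplat)/V̇ = (39.1 − 22.0) / 0.6 = 17.1/0.6 = 28.5 cmH2O·s/L.
C = Vt/(Pplat − PEEP) = 470.0 / (22.0 − 4) = 470.0/18.0 = 26.111 mL/cmH2O.
τ = R × C = 28.5 × 0.02611 L/cmH2O = 0.7441 s.
Fraction remaining at end-expiration = e^(−Te/τ) = e^(−0.66/0.7441) = 0.4119 → 41.19%.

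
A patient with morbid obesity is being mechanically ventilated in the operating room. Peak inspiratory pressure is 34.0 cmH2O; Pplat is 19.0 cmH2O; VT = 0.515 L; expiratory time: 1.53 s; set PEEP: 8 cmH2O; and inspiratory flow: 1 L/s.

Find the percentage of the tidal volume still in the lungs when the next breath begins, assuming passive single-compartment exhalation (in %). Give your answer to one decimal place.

11.3

R = (PIP − Pplat)/V̇ = (34.0 − 19.0) / 1 = 15.0/1 = 15.0 cmH2O·s/L.
C = Vt/(Pplat − PEEP) = 515.0 / (19.0 − 8) = 515.0/11.0 = 46.818 mL/cmH2O.
τ = R × C = 15.0 × 0.04682 L/cmH2O = 0.7023 s.
Fraction remaining at end-expiration = e^(−Te/τ) = e^(−1.53/0.7023) = 0.1132 → 11.32%.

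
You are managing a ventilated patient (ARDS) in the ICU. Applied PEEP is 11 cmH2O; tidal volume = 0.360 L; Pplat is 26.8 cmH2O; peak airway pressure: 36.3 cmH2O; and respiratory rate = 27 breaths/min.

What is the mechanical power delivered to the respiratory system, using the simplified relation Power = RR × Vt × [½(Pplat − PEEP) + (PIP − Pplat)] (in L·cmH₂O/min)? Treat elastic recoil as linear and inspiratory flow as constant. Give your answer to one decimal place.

Per-breath work = Vt × [½(Pplat−PEEP) + (PIP−Pplat)] = 0.360 × [0.5×15.8 + 9.5] = 0.360 × 17.4 = 6.264 L·cmH2O.
Power = 27 × 6.264 = 169.13 L·cmH2O/min.

169.1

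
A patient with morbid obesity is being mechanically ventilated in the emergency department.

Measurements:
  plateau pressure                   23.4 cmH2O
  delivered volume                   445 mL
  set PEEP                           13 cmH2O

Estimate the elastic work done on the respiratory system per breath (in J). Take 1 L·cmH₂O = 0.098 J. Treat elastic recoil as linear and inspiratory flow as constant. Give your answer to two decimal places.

Elastic work ≈ ½ × (Pplat − PEEP) × Vt = 0.5 × (23.4 − 13) × 0.445 L = 0.5 × 10.4 × 0.445 = 2.314 L·cmH2O.
× 0.098 J/(L·cmH2O) → 0.2268 J.

0.23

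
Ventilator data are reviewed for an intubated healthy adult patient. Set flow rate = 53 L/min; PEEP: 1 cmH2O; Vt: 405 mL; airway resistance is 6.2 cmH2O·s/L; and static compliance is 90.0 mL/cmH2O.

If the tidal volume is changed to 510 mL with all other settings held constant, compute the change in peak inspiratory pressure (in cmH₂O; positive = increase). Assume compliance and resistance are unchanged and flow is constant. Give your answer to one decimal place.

1.2

PIP = Vt/C + R·V̇ + PEEP (constant-flow equation of motion).
Only the elastic term changes: ΔPIP = ΔVt / C = (510 − 405) / 90.0 = 1.167 cmH2O.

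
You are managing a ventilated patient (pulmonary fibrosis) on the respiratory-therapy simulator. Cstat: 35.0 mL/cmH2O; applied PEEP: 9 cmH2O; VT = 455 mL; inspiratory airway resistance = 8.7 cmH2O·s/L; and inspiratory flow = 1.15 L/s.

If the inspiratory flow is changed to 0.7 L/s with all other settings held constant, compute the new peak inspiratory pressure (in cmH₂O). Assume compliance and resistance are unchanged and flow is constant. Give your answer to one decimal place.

PIP = Vt/C + R·V̇ + PEEP (constant-flow equation of motion).
Only the resistive term changes: ΔPIP = R × ΔV̇ = 8.7 × (0.7 − 1.15) = 8.7 × -0.45 = -3.915 cmH2O.
Original PIP = 455/35.0 + 8.7×1.15 + 9 = 32.005 cmH2O; new PIP = 32.005 + (-3.915) = 28.09 cmH2O.

28.1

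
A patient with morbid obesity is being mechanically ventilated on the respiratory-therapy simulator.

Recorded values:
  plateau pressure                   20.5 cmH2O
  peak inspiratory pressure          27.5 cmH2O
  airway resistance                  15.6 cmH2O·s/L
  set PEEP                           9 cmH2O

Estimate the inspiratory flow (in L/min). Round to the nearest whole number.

flow = (PIP − Pplat) / Raw = (27.5 − 20.5) / 15.6 = 0.4487 L/s × 60 = 26.922 L/min.

27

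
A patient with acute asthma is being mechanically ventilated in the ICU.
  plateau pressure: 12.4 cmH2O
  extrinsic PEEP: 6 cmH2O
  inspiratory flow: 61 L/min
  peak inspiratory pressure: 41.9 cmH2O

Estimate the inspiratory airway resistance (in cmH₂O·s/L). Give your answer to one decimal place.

29.0

Flow: 61 L/min ÷ 60 = 1.0167 L/s.
Raw = (PIP − Pplat) / flow = (41.9 − 12.4) / 1.0167 = 29.5 / 1.0167 = 29.015 cmH2O·s/L.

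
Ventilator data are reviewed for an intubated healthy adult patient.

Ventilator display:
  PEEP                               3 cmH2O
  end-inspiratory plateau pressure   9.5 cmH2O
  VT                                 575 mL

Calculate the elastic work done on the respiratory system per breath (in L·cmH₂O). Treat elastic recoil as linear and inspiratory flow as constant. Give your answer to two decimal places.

Elastic work ≈ ½ × (Pplat − PEEP) × Vt = 0.5 × (9.5 − 3) × 0.575 L = 0.5 × 6.5 × 0.575 = 1.869 L·cmH2O.

1.87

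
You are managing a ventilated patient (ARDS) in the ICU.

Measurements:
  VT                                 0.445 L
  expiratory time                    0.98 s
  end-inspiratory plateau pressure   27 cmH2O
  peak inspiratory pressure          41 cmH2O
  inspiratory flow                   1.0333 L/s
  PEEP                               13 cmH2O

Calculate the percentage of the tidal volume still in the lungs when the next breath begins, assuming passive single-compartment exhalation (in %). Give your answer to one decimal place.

10.3

R = (PIP − Pplat)/V̇ = (41 − 27) / 1.0333 = 14.0/1.0333 = 13.549 cmH2O·s/L.
C = Vt/(Pplat − PEEP) = 445.0 / (27 − 13) = 445.0/14.0 = 31.786 mL/cmH2O.
τ = R × C = 13.549 × 0.03179 L/cmH2O = 0.4307 s.
Fraction remaining at end-expiration = e^(−Te/τ) = e^(−0.98/0.4307) = 0.1028 → 10.28%.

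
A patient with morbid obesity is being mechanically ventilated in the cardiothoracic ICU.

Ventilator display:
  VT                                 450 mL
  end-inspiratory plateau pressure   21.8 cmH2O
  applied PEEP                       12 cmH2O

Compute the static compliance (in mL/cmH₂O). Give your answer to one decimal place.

Cstat = Vt / (Pplat − PEEP) = 450 / (21.8 − 12) = 450 / 9.8 = 45.918 mL/cmH2O.

45.9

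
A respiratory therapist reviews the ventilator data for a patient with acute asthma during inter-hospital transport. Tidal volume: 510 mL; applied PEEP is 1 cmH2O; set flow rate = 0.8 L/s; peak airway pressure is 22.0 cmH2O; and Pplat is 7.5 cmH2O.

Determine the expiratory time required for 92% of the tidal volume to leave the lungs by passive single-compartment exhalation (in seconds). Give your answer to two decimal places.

R = (PIP − Pplat)/V̇ = (22.0 − 7.5) / 0.8 = 14.5/0.8 = 18.125 cmH2O·s/L.
C = Vt/(Pplat − PEEP) = 510.0 / (7.5 − 1) = 510.0/6.5 = 78.462 mL/cmH2O.
τ = R × C = 18.125 × 0.07846 L/cmH2O = 1.422 s.
t = −τ·ln(1 − 0.92) = −1.422·ln(0.08) = 3.592 s.

3.59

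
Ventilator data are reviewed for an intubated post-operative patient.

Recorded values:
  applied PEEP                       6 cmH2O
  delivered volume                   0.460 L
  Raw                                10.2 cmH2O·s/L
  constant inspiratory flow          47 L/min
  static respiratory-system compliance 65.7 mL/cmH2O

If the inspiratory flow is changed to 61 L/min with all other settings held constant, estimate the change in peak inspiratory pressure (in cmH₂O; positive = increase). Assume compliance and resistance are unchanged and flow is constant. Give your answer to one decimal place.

2.4

Flow: 47 L/min ÷ 60 = 0.7833 L/s.
New flow: 61 L/min ÷ 60 = 1.0167 L/s.
PIP = Vt/C + R·V̇ + PEEP (constant-flow equation of motion).
Only the resistive term changes: ΔPIP = R × ΔV̇ = 10.2 × (1.0167 − 0.7833) = 10.2 × 0.2334 = 2.381 cmH2O.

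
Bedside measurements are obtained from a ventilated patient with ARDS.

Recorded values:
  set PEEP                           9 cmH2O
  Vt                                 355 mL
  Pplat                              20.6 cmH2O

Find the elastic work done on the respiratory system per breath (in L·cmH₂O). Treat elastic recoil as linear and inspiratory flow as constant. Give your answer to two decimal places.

2.06

Elastic work ≈ ½ × (Pplat − PEEP) × Vt = 0.5 × (20.6 − 9) × 0.355 L = 0.5 × 11.6 × 0.355 = 2.059 L·cmH2O.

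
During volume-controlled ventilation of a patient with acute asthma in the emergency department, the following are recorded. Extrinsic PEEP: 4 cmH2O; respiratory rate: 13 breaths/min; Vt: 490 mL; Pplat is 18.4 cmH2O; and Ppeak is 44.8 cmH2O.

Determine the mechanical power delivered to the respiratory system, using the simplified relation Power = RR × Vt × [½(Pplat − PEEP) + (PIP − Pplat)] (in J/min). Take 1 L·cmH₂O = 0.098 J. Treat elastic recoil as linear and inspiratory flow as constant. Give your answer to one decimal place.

Per-breath work = Vt × [½(Pplat−PEEP) + (PIP−Pplat)] = 0.490 × [0.5×14.4 + 26.4] = 0.490 × 33.6 = 16.464 L·cmH2O.
Power = 13 × 16.464 = 214.03 L·cmH2O/min.
× 0.098 J/(L·cmH2O) → 20.975 J/min.

21.0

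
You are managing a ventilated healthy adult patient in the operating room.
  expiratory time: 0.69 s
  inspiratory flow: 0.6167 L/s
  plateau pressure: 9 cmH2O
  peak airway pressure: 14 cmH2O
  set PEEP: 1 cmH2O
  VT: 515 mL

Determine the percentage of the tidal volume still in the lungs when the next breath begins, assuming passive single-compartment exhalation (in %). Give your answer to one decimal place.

26.7

R = (PIP − Pplat)/V̇ = (14 − 9) / 0.6167 = 5.0/0.6167 = 8.108 cmH2O·s/L.
C = Vt/(Pplat − PEEP) = 515.0 / (9 − 1) = 515.0/8.0 = 64.375 mL/cmH2O.
τ = R × C = 8.108 × 0.06438 L/cmH2O = 0.522 s.
Fraction remaining at end-expiration = e^(−Te/τ) = e^(−0.69/0.522) = 0.2666 → 26.66%.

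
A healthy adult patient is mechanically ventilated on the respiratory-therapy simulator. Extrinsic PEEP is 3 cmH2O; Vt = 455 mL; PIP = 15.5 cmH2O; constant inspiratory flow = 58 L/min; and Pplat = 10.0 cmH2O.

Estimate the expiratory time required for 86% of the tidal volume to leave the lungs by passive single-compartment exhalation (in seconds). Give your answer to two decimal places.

Flow: 58 L/min ÷ 60 = 0.9667 L/s.
R = (PIP − Pplat)/V̇ = (15.5 − 10.0) / 0.9667 = 5.5/0.9667 = 5.689 cmH2O·s/L.
C = Vt/(Pplat − PEEP) = 455.0 / (10.0 − 3) = 455.0/7.0 = 65.0 mL/cmH2O.
τ = R × C = 5.689 × 0.065 L/cmH2O = 0.3698 s.
t = −τ·ln(1 − 0.86) = −0.3698·ln(0.14) = 0.7271 s.

0.73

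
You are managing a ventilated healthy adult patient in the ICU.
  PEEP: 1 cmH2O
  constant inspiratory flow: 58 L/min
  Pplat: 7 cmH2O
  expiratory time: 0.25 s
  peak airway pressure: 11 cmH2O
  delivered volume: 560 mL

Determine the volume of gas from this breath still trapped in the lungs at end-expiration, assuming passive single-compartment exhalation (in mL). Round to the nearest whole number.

293

Flow: 58 L/min ÷ 60 = 0.9667 L/s.
R = (PIP − Pplat)/V̇ = (11 − 7) / 0.9667 = 4.0/0.9667 = 4.138 cmH2O·s/L.
C = Vt/(Pplat − PEEP) = 560.0 / (7 − 1) = 560.0/6.0 = 93.333 mL/cmH2O.
τ = R × C = 4.138 × 0.09333 L/cmH2O = 0.3862 s.
Fraction remaining = e^(−Te/τ) = e^(−0.25/0.3862) = 0.5234.
Trapped volume = 560.0 × 0.5234 = 293.1 mL.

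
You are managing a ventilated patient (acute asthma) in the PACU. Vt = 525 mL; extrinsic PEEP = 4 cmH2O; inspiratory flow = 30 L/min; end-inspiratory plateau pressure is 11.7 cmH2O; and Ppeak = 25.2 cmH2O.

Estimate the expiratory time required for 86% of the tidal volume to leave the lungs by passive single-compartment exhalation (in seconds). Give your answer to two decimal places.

3.62

Flow: 30 L/min ÷ 60 = 0.5 L/s.
R = (PIP − Pplat)/V̇ = (25.2 − 11.7) / 0.5 = 13.5/0.5 = 27.0 cmH2O·s/L.
C = Vt/(Pplat − PEEP) = 525.0 / (11.7 − 4) = 525.0/7.7 = 68.182 mL/cmH2O.
τ = R × C = 27.0 × 0.06818 L/cmH2O = 1.841 s.
t = −τ·ln(1 − 0.86) = −1.841·ln(0.14) = 3.62 s.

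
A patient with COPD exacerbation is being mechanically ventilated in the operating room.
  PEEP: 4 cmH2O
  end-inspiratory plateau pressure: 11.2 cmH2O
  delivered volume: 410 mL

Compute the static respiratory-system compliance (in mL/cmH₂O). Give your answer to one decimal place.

56.9

Cstat = Vt / (Pplat − PEEP) = 410 / (11.2 − 4) = 410 / 7.2 = 56.944 mL/cmH2O.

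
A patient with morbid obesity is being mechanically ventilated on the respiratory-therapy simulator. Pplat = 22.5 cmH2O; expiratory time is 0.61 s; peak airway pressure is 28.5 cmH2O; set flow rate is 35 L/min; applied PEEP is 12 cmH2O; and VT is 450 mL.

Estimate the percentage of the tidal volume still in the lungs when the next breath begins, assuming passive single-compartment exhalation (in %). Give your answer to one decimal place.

25.1

Flow: 35 L/min ÷ 60 = 0.5833 L/s.
R = (PIP − Pplat)/V̇ = (28.5 − 22.5) / 0.5833 = 6.0/0.5833 = 10.286 cmH2O·s/L.
C = Vt/(Pplat − PEEP) = 450.0 / (22.5 − 12) = 450.0/10.5 = 42.857 mL/cmH2O.
τ = R × C = 10.286 × 0.04286 L/cmH2O = 0.4409 s.
Fraction remaining at end-expiration = e^(−Te/τ) = e^(−0.61/0.4409) = 0.2507 → 25.07%.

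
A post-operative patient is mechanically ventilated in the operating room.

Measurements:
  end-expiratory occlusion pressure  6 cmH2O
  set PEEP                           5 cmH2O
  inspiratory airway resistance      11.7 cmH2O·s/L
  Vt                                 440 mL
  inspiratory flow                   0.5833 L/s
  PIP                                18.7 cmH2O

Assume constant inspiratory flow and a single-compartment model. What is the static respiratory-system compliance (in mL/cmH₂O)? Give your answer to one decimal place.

74.9

Total PEEP = 6 cmH2O (set 5 + intrinsic 1); this is the baseline alveolar pressure.
Equation of motion (constant flow): PIP = Vt/C + R·V̇ + PEEP.
Vt/C = PIP − R·V̇ − PEEP = 18.7 − 11.7×0.5833 − 6 = 18.7 − 6.825 − 6 = 5.875 cmH2O.
C = Vt / 5.875 = 440 / 5.875 = 74.894 mL/cmH2O.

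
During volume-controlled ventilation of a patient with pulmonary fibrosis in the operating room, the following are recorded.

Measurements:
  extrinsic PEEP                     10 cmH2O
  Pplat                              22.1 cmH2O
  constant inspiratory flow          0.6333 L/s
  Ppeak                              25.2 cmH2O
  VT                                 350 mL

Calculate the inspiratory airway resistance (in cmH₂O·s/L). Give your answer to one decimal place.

Raw = (PIP − Pplat) / flow = (25.2 − 22.1) / 0.6333 = 3.1 / 0.6333 = 4.895 cmH2O·s/L.

4.9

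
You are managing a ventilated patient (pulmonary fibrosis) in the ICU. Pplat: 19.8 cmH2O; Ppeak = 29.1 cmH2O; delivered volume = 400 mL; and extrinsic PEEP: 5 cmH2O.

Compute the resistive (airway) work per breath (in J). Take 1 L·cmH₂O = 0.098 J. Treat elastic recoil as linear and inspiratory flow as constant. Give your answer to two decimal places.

0.36

With constant inspiratory flow the resistive pressure is constant at PIP − Pplat = 29.1 − 19.8 = 9.3 cmH2O, so resistive work = 9.3 × 0.400 = 3.72 L·cmH2O.
× 0.098 J/(L·cmH2O) → 0.3646 J.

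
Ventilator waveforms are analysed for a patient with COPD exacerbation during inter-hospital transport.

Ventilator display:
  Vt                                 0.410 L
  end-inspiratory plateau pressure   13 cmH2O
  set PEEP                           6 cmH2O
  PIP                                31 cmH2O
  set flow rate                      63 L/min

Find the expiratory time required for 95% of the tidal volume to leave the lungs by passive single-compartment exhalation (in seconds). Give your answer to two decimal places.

3.01

Flow: 63 L/min ÷ 60 = 1.05 L/s.
R = (PIP − Pplat)/V̇ = (31 − 13) / 1.05 = 18.0/1.05 = 17.143 cmH2O·s/L.
C = Vt/(Pplat − PEEP) = 410.0 / (13 − 6) = 410.0/7.0 = 58.571 mL/cmH2O.
τ = R × C = 17.143 × 0.05857 L/cmH2O = 1.004 s.
t = −τ·ln(1 − 0.95) = −1.004·ln(0.05) = 3.008 s.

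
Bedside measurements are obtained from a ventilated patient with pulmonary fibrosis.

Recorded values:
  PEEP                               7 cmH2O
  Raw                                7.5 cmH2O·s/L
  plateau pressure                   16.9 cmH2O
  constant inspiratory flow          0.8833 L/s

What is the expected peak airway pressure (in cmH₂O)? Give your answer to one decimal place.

23.5

PIP = Pplat + Raw × flow = 16.9 + 7.5 × 0.8833 = 16.9 + 6.625 = 23.525 cmH2O.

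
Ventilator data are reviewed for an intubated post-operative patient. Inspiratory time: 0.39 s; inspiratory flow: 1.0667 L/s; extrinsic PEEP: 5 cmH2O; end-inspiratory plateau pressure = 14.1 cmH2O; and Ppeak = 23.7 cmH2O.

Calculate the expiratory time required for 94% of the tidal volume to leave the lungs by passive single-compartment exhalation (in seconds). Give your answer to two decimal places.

1.16

Vt = flow × Ti = 1.0667 L/s × 0.39 s × 1000 mL/L = 416.01 mL.
R = (PIP − Pplat)/V̇ = (23.7 − 14.1) / 1.0667 = 9.6/1.0667 = 9.0 cmH2O·s/L.
C = Vt/(Pplat − PEEP) = 416.01 / (14.1 − 5) = 416.01/9.1 = 45.715 mL/cmH2O.
τ = R × C = 9.0 × 0.04572 L/cmH2O = 0.4115 s.
t = −τ·ln(1 − 0.94) = −0.4115·ln(0.06) = 1.158 s.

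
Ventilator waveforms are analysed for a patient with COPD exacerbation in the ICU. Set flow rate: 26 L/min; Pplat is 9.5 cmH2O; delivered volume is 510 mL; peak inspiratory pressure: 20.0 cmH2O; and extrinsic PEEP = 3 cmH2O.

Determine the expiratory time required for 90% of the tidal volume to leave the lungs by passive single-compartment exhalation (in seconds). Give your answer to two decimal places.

4.38

Flow: 26 L/min ÷ 60 = 0.4333 L/s.
R = (PIP − Pplat)/V̇ = (20.0 − 9.5) / 0.4333 = 10.5/0.4333 = 24.233 cmH2O·s/L.
C = Vt/(Pplat − PEEP) = 510.0 / (9.5 − 3) = 510.0/6.5 = 78.462 mL/cmH2O.
τ = R × C = 24.233 × 0.07846 L/cmH2O = 1.901 s.
t = −τ·ln(1 − 0.90) = −1.901·ln(0.1) = 4.377 s.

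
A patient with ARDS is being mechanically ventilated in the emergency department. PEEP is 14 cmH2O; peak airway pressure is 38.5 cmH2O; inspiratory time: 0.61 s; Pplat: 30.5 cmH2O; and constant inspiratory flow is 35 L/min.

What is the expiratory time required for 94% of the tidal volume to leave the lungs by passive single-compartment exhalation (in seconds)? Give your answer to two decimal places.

0.83

Flow: 35 L/min ÷ 60 = 0.5833 L/s.
Vt = flow × Ti = 0.5833 L/s × 0.61 s × 1000 mL/L = 355.81 mL.
R = (PIP − Pplat)/V̇ = (38.5 − 30.5) / 0.5833 = 8.0/0.5833 = 13.715 cmH2O·s/L.
C = Vt/(Pplat − PEEP) = 355.81 / (30.5 − 14) = 355.81/16.5 = 21.564 mL/cmH2O.
τ = R × C = 13.715 × 0.02156 L/cmH2O = 0.2957 s.
t = −τ·ln(1 − 0.94) = −0.2957·ln(0.06) = 0.8319 s.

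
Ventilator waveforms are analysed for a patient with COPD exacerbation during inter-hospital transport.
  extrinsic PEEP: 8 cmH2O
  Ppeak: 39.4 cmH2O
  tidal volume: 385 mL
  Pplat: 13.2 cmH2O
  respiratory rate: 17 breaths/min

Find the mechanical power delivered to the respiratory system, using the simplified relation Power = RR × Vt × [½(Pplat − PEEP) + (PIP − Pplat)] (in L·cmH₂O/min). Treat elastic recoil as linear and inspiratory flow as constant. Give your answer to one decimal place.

188.5

Per-breath work = Vt × [½(Pplat−PEEP) + (PIP−Pplat)] = 0.385 × [0.5×5.2 + 26.2] = 0.385 × 28.8 = 11.088 L·cmH2O.
Power = 17 × 11.088 = 188.5 L·cmH2O/min.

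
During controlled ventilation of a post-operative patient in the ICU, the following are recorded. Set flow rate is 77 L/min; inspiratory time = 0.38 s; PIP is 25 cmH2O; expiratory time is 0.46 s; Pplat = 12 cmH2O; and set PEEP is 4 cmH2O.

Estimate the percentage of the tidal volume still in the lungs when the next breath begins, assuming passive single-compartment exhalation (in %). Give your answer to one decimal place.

47.5

Flow: 77 L/min ÷ 60 = 1.2833 L/s.
Vt = flow × Ti = 1.2833 L/s × 0.38 s × 1000 mL/L = 487.65 mL.
R = (PIP − Pplat)/V̇ = (25 − 12) / 1.2833 = 13.0/1.2833 = 10.13 cmH2O·s/L.
C = Vt/(Pplat − PEEP) = 487.65 / (12 − 4) = 487.65/8.0 = 60.956 mL/cmH2O.
τ = R × C = 10.13 × 0.06096 L/cmH2O = 0.6175 s.
Fraction remaining at end-expiration = e^(−Te/τ) = e^(−0.46/0.6175) = 0.4748 → 47.48%.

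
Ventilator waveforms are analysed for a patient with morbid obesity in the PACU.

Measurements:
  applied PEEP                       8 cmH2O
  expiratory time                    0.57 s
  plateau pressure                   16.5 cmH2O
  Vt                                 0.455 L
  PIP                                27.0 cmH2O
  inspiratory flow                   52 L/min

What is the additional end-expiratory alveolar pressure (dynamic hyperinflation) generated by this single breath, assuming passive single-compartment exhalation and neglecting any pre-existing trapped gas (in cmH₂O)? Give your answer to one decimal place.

Flow: 52 L/min ÷ 60 = 0.8667 L/s.
R = (PIP − Pplat)/V̇ = (27.0 − 16.5) / 0.8667 = 10.5/0.8667 = 12.115 cmH2O·s/L.
C = Vt/(Pplat − PEEP) = 455.0 / (16.5 − 8) = 455.0/8.5 = 53.529 mL/cmH2O.
τ = R × C = 12.115 × 0.05353 L/cmH2O = 0.6485 s.
Fraction remaining = e^(−Te/τ) = e^(−0.57/0.6485) = 0.4152; trapped volume = 455.0 × 0.4152 = 188.92 mL.
Additional alveolar pressure from trapping ≈ V_trapped / C = 188.92 / 53.529 = 3.529 cmH2O.

3.5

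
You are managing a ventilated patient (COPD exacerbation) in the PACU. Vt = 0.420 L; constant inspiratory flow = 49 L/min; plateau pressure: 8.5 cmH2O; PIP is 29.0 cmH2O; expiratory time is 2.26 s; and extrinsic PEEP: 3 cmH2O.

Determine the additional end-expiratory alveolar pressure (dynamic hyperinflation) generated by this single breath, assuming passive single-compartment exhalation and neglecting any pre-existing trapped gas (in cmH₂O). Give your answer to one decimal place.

1.7

Flow: 49 L/min ÷ 60 = 0.8167 L/s.
R = (PIP − Pplat)/V̇ = (29.0 − 8.5) / 0.8167 = 20.5/0.8167 = 25.101 cmH2O·s/L.
C = Vt/(Pplat − PEEP) = 420.0 / (8.5 − 3) = 420.0/5.5 = 76.364 mL/cmH2O.
τ = R × C = 25.101 × 0.07636 L/cmH2O = 1.917 s.
Fraction remaining = e^(−Te/τ) = e^(−2.26/1.917) = 0.3076; trapped volume = 420.0 × 0.3076 = 129.19 mL.
Additional alveolar pressure from trapping ≈ V_trapped / C = 129.19 / 76.364 = 1.692 cmH2O.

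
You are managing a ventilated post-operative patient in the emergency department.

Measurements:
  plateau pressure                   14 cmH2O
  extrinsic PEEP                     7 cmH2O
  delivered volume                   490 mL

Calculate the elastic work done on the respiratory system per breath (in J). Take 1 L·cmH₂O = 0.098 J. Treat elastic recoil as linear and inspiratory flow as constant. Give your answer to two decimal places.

0.17

Elastic work ≈ ½ × (Pplat − PEEP) × Vt = 0.5 × (14 − 7) × 0.490 L = 0.5 × 7.0 × 0.490 = 1.715 L·cmH2O.
× 0.098 J/(L·cmH2O) → 0.1681 J.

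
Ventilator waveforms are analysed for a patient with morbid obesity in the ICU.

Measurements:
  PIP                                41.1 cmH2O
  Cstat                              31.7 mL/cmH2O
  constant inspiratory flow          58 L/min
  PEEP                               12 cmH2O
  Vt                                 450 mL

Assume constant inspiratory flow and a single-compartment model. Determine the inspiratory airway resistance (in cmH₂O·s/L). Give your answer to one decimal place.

Flow: 58 L/min ÷ 60 = 0.9667 L/s.
Equation of motion (constant flow): PIP = Vt/C + R·V̇ + PEEP.
R·V̇ = PIP − Vt/C − PEEP = 41.1 − 450/31.7 − 12 = 41.1 − 14.196 − 12 = 14.904 cmH2O.
R = 14.904 / 0.9667 = 15.417 cmH2O·s/L.

15.4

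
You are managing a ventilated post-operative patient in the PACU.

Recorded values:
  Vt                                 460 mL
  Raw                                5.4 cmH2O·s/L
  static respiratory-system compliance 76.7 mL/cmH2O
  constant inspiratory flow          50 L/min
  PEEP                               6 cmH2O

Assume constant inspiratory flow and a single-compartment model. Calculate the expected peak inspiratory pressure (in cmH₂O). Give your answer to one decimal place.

16.5

Flow: 50 L/min ÷ 60 = 0.8333 L/s.
Equation of motion (constant flow): PIP = Vt/C + R·V̇ + PEEP.
PIP = 460/76.7 + 5.4×0.8333 + 6 = 5.997 + 4.5 + 6 = 16.497 cmH2O.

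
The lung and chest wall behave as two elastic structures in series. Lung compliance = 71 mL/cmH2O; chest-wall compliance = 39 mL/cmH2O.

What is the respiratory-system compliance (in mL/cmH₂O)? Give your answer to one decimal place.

Lung and chest wall are elastances in series: 1/Crs = 1/CL + 1/Ccw.
1/Crs = 1/71 + 1/39 = 0.03973.
Crs = 25.17 mL/cmH2O.

25.2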